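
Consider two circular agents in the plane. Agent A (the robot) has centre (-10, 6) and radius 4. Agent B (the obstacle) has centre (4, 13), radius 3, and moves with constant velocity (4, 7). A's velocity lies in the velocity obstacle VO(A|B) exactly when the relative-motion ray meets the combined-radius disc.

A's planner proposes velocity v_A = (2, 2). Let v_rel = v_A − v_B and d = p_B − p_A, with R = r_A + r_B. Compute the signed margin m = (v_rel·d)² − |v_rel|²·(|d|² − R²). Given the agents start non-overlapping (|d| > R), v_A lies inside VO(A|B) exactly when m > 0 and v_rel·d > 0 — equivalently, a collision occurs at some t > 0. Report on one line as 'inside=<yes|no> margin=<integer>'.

d = (14, 7),  |d|² = 245;  R = 4+3 = 7,  c = 245−7² = 196
v_rel = (-2, -5),  |v_rel|² = 29;  v_rel·d = (-2)·(14) + (-5)·(7) = -63
29·t² + 126·t + 196 = 0  ⇒  m = (-63)² − 29·196 = -1715
m = -1715 < 0,  v_rel·d = -63 < 0  ⇒  outside

inside=no margin=-1715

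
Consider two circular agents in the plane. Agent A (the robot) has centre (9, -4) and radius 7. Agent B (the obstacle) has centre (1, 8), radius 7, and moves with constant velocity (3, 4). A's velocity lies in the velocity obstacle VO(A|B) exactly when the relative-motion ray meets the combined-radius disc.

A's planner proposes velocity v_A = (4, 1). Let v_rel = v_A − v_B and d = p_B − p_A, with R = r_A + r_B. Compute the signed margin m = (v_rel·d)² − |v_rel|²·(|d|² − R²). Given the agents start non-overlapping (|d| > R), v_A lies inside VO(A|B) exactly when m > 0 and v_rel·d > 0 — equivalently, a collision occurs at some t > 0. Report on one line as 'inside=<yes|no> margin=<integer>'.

d = (-8, 12),  |d|² = 208;  R = 7+7 = 14,  c = 208−14² = 12
v_rel = (1, -3),  |v_rel|² = 10;  v_rel·d = (1)·(-8) + (-3)·(12) = -44
10·t² + 88·t + 12 = 0  ⇒  m = (-44)² − 10·12 = 1816
m = 1816 > 0,  v_rel·d = -44 < 0  ⇒  outside

inside=no margin=1816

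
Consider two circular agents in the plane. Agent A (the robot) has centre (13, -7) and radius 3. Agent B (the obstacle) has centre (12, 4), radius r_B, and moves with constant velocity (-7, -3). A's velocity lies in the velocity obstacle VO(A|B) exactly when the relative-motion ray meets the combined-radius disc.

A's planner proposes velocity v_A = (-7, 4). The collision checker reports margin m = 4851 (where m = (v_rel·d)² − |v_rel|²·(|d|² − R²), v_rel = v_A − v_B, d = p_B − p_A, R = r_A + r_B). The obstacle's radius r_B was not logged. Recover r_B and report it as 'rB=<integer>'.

m = 4851
d = (-1, 11);  v_rel = (0, 7),  |v_rel|² = 49
v_rel×d = (0)·(11) − (7)·(-1) = 7
since m = R²·49 − 7²:  R² = (49 + 4851) / 49 = 100
R = √100 = 10  ⇒  r_B = 10 − 3 = 7

rB=7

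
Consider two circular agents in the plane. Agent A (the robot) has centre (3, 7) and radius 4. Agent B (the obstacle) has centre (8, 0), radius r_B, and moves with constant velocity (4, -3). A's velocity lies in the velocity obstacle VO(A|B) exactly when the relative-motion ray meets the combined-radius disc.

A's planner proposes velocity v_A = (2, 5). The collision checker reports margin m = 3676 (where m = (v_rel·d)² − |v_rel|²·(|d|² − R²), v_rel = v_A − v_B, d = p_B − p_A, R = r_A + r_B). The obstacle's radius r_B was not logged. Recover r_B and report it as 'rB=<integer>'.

m = 3676
d = (5, -7);  v_rel = (-2, 8),  |v_rel|² = 68
v_rel×d = (-2)·(-7) − (8)·(5) = -26
since m = R²·68 − (-26)²:  R² = (676 + 3676) / 68 = 64
R = √64 = 8  ⇒  r_B = 8 − 4 = 4

rB=4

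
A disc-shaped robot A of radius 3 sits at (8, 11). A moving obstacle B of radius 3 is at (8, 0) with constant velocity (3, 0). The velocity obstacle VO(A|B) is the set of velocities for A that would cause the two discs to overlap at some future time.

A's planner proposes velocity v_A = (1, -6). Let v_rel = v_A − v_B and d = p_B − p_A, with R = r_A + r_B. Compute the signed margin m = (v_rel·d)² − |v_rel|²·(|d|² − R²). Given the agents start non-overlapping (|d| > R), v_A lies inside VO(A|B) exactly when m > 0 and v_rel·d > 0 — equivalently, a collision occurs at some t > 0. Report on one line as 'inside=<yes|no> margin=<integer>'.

d = (0, -11),  |d|² = 121;  R = 3+3 = 6,  c = 121−6² = 85
v_rel = (-2, -6),  |v_rel|² = 40;  v_rel·d = (-2)·(0) + (-6)·(-11) = 66
40·t² − 132·t + 85 = 0  ⇒  m = 66² − 40·85 = 956
m = 956 > 0,  v_rel·d = 66 > 0  ⇒  inside

inside=yes margin=956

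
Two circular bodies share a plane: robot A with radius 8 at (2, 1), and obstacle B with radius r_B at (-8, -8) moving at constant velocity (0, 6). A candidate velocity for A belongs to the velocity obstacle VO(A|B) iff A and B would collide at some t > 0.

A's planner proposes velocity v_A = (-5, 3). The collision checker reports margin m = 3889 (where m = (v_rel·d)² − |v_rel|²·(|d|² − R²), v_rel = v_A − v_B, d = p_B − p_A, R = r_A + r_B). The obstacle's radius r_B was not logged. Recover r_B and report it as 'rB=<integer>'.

m = 3889
d = (-10, -9);  v_rel = (-5, -3),  |v_rel|² = 34
v_rel×d = (-5)·(-9) − (-3)·(-10) = 15
since m = R²·34 − 15²:  R² = (225 + 3889) / 34 = 121
R = √121 = 11  ⇒  r_B = 11 − 8 = 3

rB=3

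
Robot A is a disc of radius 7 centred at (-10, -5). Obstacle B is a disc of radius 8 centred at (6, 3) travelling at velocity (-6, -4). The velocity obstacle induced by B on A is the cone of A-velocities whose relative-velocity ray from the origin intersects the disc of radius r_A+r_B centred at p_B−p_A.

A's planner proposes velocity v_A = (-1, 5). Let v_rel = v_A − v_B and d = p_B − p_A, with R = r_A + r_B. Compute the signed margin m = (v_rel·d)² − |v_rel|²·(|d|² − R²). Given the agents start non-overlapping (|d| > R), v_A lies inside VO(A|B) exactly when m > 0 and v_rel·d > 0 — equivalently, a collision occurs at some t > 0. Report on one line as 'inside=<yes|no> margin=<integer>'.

d = (16, 8),  |d|² = 320;  R = 7+8 = 15,  c = 320−15² = 95
v_rel = (5, 9),  |v_rel|² = 106;  v_rel·d = (5)·(16) + (9)·(8) = 152
106·t² − 304·t + 95 = 0  ⇒  m = 152² − 106·95 = 13034
m = 13034 > 0,  v_rel·d = 152 > 0  ⇒  inside

inside=yes margin=13034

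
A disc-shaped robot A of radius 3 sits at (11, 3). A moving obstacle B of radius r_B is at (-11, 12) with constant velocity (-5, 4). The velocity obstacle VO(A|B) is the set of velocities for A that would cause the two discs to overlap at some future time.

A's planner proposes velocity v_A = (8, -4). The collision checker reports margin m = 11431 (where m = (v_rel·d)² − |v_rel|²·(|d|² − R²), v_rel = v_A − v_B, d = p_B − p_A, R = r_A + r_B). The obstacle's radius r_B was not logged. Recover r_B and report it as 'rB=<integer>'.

m = 11431
d = (-22, 9);  v_rel = (13, -8),  |v_rel|² = 233
v_rel×d = (13)·(9) − (-8)·(-22) = -59
since m = R²·233 − (-59)²:  R² = (3481 + 11431) / 233 = 64
R = √64 = 8  ⇒  r_B = 8 − 3 = 5

rB=5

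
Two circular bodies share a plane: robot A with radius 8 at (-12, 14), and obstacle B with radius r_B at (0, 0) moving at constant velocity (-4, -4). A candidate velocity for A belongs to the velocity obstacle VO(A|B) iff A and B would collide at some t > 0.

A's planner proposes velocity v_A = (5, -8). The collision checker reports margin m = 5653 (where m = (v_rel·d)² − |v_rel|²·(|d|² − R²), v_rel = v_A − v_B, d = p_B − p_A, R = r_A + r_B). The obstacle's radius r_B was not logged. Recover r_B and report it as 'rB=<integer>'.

m = 5653
d = (12, -14);  v_rel = (9, -4),  |v_rel|² = 97
v_rel×d = (9)·(-14) − (-4)·(12) = -78
since m = R²·97 − (-78)²:  R² = (6084 + 5653) / 97 = 121
R = √121 = 11  ⇒  r_B = 11 − 8 = 3

rB=3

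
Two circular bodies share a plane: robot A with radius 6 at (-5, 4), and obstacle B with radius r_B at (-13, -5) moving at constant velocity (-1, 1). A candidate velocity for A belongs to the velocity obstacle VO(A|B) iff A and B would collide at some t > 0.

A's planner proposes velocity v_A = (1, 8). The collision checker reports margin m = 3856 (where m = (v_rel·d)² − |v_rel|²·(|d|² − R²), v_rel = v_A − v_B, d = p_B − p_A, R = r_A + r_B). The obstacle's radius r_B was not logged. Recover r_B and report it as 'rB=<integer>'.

m = 3856
d = (-8, -9);  v_rel = (2, 7),  |v_rel|² = 53
v_rel×d = (2)·(-9) − (7)·(-8) = 38
since m = R²·53 − 38²:  R² = (1444 + 3856) / 53 = 100
R = √100 = 10  ⇒  r_B = 10 − 6 = 4

rB=4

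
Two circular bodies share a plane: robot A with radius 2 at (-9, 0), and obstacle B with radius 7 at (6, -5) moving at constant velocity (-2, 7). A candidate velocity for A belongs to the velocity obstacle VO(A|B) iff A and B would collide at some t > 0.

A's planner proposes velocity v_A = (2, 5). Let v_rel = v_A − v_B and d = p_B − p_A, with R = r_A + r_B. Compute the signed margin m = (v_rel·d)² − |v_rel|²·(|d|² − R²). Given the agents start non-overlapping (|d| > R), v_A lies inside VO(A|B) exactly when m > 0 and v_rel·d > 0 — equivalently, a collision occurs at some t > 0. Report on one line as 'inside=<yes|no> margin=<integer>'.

d = (15, -5),  |d|² = 250;  R = 2+7 = 9,  c = 250−9² = 169
v_rel = (4, -2),  |v_rel|² = 20;  v_rel·d = (4)·(15) + (-2)·(-5) = 70
20·t² − 140·t + 169 = 0  ⇒  m = 70² − 20·169 = 1520
m = 1520 > 0,  v_rel·d = 70 > 0  ⇒  inside

inside=yes margin=1520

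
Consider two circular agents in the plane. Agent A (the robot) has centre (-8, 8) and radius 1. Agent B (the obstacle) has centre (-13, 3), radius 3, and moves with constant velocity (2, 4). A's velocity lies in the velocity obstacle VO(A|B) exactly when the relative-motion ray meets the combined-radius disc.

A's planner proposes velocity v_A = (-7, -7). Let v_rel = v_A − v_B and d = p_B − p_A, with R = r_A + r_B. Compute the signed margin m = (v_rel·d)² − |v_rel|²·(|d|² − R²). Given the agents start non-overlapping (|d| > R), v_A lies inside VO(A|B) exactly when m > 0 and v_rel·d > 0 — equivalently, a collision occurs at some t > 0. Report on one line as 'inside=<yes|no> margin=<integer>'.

d = (-5, -5),  |d|² = 50;  R = 1+3 = 4,  c = 50−4² = 34
v_rel = (-9, -11),  |v_rel|² = 202;  v_rel·d = (-9)·(-5) + (-11)·(-5) = 100
202·t² − 200·t + 34 = 0  ⇒  m = 100² − 202·34 = 3132
m = 3132 > 0,  v_rel·d = 100 > 0  ⇒  inside

inside=yes margin=3132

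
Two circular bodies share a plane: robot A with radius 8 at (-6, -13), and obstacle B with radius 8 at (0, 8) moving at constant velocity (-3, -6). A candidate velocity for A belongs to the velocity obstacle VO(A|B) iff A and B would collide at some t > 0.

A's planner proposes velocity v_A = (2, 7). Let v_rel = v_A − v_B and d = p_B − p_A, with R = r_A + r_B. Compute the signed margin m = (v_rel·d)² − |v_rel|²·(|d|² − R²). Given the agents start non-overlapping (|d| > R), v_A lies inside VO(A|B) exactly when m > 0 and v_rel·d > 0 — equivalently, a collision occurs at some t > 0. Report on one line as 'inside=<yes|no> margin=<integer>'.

d = (6, 21),  |d|² = 477;  R = 8+8 = 16,  c = 477−16² = 221
v_rel = (5, 13),  |v_rel|² = 194;  v_rel·d = (5)·(6) + (13)·(21) = 303
194·t² − 606·t + 221 = 0  ⇒  m = 303² − 194·221 = 48935
m = 48935 > 0,  v_rel·d = 303 > 0  ⇒  inside

inside=yes margin=48935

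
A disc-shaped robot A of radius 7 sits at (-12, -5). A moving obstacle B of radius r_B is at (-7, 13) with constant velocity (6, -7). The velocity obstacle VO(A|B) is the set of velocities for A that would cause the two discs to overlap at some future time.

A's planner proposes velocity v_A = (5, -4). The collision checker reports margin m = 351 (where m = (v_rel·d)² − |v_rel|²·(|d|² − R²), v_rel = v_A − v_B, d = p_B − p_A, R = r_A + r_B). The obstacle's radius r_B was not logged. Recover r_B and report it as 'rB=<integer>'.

m = 351
d = (5, 18);  v_rel = (-1, 3),  |v_rel|² = 10
v_rel×d = (-1)·(18) − (3)·(5) = -33
since m = R²·10 − (-33)²:  R² = (1089 + 351) / 10 = 144
R = √144 = 12  ⇒  r_B = 12 − 7 = 5

rB=5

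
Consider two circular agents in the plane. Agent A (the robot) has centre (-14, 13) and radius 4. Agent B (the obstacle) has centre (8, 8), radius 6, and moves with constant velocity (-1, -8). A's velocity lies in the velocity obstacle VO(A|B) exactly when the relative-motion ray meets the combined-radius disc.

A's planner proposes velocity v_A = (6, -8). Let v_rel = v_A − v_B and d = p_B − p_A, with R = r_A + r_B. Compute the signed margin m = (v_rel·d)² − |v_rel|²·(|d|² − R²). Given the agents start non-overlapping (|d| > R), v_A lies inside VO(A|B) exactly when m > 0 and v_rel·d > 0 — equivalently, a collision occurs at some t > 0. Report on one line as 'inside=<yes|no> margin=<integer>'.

d = (22, -5),  |d|² = 509;  R = 4+6 = 10,  c = 509−10² = 409
v_rel = (7, 0),  |v_rel|² = 49;  v_rel·d = (7)·(22) + (0)·(-5) = 154
49·t² − 308·t + 409 = 0  ⇒  m = 154² − 49·409 = 3675
m = 3675 > 0,  v_rel·d = 154 > 0  ⇒  inside

inside=yes margin=3675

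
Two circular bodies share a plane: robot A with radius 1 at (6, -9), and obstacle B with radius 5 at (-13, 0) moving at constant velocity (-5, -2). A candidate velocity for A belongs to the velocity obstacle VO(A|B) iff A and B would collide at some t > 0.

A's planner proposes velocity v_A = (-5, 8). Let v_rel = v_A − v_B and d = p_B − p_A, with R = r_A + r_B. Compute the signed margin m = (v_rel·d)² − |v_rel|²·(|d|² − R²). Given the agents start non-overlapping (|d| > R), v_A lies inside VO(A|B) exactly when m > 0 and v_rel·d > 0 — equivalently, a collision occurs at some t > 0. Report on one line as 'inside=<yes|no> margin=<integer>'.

d = (-19, 9),  |d|² = 442;  R = 1+5 = 6,  c = 442−6² = 406
v_rel = (0, 10),  |v_rel|² = 100;  v_rel·d = (0)·(-19) + (10)·(9) = 90
100·t² − 180·t + 406 = 0  ⇒  m = 90² − 100·406 = -32500
m = -32500 < 0,  v_rel·d = 90 > 0  ⇒  outside

inside=no margin=-32500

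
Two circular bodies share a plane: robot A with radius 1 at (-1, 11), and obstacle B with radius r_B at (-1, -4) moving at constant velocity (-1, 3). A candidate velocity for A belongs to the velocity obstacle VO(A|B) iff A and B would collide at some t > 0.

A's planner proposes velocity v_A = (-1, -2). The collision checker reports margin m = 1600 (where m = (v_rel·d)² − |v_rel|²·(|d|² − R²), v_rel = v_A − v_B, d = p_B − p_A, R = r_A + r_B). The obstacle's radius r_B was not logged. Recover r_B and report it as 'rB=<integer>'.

m = 1600
d = (0, -15);  v_rel = (0, -5),  |v_rel|² = 25
v_rel×d = (0)·(-15) − (-5)·(0) = 0
since m = R²·25 − 0²:  R² = (0 + 1600) / 25 = 64
R = √64 = 8  ⇒  r_B = 8 − 1 = 7

rB=7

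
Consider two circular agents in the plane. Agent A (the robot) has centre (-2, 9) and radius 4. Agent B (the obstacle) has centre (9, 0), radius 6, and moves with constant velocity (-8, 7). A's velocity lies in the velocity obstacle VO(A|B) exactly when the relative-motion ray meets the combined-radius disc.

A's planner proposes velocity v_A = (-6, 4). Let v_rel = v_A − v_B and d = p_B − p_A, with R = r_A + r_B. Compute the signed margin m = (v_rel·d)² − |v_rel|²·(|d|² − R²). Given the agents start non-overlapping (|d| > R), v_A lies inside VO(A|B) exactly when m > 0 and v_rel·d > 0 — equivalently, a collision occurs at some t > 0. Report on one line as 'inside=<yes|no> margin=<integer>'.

d = (11, -9),  |d|² = 202;  R = 4+6 = 10,  c = 202−10² = 102
v_rel = (2, -3),  |v_rel|² = 13;  v_rel·d = (2)·(11) + (-3)·(-9) = 49
13·t² − 98·t + 102 = 0  ⇒  m = 49² − 13·102 = 1075
m = 1075 > 0,  v_rel·d = 49 > 0  ⇒  inside

inside=yes margin=1075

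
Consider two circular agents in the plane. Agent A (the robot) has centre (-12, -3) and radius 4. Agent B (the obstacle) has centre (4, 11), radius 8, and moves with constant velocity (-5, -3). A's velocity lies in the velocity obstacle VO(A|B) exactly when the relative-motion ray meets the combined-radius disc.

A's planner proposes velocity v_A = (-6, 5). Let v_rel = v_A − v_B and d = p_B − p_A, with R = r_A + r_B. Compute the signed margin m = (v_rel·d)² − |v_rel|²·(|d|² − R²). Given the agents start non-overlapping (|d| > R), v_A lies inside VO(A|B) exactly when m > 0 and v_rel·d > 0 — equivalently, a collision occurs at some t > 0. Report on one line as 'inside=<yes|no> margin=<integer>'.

d = (16, 14),  |d|² = 452;  R = 4+8 = 12,  c = 452−12² = 308
v_rel = (-1, 8),  |v_rel|² = 65;  v_rel·d = (-1)·(16) + (8)·(14) = 96
65·t² − 192·t + 308 = 0  ⇒  m = 96² − 65·308 = -10804
m = -10804 < 0,  v_rel·d = 96 > 0  ⇒  outside

inside=no margin=-10804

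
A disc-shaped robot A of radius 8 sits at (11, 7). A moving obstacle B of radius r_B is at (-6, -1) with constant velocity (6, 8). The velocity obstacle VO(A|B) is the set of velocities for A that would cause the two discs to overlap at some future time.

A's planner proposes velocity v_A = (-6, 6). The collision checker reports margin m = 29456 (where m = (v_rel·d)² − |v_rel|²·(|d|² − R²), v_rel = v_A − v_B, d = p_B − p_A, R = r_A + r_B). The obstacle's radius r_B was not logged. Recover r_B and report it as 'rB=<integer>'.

m = 29456
d = (-17, -8);  v_rel = (-12, -2),  |v_rel|² = 148
v_rel×d = (-12)·(-8) − (-2)·(-17) = 62
since m = R²·148 − 62²:  R² = (3844 + 29456) / 148 = 225
R = √225 = 15  ⇒  r_B = 15 − 8 = 7

rB=7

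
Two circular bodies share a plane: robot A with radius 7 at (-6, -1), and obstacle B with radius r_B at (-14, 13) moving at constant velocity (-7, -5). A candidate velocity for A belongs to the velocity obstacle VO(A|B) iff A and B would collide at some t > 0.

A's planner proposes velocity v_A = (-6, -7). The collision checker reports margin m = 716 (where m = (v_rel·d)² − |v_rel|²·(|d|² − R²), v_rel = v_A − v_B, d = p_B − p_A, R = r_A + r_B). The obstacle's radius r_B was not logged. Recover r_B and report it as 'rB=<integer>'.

m = 716
d = (-8, 14);  v_rel = (1, -2),  |v_rel|² = 5
v_rel×d = (1)·(14) − (-2)·(-8) = -2
since m = R²·5 − (-2)²:  R² = (4 + 716) / 5 = 144
R = √144 = 12  ⇒  r_B = 12 − 7 = 5

rB=5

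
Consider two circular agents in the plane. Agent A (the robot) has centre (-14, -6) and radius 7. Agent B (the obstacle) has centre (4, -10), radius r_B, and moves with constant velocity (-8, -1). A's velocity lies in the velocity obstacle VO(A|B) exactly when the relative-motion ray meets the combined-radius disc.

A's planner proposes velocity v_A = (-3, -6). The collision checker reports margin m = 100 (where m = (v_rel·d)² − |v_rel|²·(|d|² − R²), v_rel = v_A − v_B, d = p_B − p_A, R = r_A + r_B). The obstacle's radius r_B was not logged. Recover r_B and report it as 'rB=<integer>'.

m = 100
d = (18, -4);  v_rel = (5, -5),  |v_rel|² = 50
v_rel×d = (5)·(-4) − (-5)·(18) = 70
since m = R²·50 − 70²:  R² = (4900 + 100) / 50 = 100
R = √100 = 10  ⇒  r_B = 10 − 7 = 3

rB=3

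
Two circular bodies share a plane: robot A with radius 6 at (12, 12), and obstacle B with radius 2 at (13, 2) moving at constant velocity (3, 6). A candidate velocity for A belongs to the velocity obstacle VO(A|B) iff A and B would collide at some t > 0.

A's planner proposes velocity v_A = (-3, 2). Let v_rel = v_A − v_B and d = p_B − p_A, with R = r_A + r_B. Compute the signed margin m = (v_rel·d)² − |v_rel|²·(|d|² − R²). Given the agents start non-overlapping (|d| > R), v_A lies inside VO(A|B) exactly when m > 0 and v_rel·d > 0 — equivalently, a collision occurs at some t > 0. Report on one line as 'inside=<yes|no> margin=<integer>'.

d = (1, -10),  |d|² = 101;  R = 6+2 = 8,  c = 101−8² = 37
v_rel = (-6, -4),  |v_rel|² = 52;  v_rel·d = (-6)·(1) + (-4)·(-10) = 34
52·t² − 68·t + 37 = 0  ⇒  m = 34² − 52·37 = -768
m = -768 < 0,  v_rel·d = 34 > 0  ⇒  outside

inside=no margin=-768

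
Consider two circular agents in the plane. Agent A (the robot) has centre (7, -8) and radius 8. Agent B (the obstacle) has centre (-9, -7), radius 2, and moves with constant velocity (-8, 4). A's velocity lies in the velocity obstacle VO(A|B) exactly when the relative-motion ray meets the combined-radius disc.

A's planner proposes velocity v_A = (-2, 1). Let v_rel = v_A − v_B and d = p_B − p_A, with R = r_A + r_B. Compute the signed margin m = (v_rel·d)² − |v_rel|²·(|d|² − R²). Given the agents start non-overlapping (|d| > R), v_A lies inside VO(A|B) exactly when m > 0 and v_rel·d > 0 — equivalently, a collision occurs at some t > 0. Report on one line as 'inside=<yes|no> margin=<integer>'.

d = (-16, 1),  |d|² = 257;  R = 8+2 = 10,  c = 257−10² = 157
v_rel = (6, -3),  |v_rel|² = 45;  v_rel·d = (6)·(-16) + (-3)·(1) = -99
45·t² + 198·t + 157 = 0  ⇒  m = (-99)² − 45·157 = 2736
m = 2736 > 0,  v_rel·d = -99 < 0  ⇒  outside

inside=no margin=2736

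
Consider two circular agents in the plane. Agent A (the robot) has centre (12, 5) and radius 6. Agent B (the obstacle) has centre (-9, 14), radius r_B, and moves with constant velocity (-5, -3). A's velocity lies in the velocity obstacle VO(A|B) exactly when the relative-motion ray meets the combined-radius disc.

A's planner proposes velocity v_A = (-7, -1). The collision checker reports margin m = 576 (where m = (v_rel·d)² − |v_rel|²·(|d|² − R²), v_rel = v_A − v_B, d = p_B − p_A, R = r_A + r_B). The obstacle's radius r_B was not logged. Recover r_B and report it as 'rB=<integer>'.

m = 576
d = (-21, 9);  v_rel = (-2, 2),  |v_rel|² = 8
v_rel×d = (-2)·(9) − (2)·(-21) = 24
since m = R²·8 − 24²:  R² = (576 + 576) / 8 = 144
R = √144 = 12  ⇒  r_B = 12 − 6 = 6

rB=6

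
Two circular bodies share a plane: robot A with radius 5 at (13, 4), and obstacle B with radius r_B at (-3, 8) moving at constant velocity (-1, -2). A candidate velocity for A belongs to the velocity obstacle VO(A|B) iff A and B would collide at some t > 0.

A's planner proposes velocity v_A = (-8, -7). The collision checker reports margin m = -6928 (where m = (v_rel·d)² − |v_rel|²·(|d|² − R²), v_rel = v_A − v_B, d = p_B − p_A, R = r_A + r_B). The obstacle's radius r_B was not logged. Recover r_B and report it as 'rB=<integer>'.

m = -6928
d = (-16, 4);  v_rel = (-7, -5),  |v_rel|² = 74
v_rel×d = (-7)·(4) − (-5)·(-16) = -108
since m = R²·74 − (-108)²:  R² = (11664 + -6928) / 74 = 64
R = √64 = 8  ⇒  r_B = 8 − 5 = 3

rB=3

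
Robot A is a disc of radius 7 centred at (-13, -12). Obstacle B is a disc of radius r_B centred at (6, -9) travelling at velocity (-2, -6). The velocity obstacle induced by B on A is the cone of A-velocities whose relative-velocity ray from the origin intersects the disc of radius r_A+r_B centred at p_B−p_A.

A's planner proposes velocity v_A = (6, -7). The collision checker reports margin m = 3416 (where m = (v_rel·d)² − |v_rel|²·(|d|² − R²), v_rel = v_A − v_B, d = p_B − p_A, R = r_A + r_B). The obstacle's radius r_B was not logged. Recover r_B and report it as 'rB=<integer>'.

m = 3416
d = (19, 3);  v_rel = (8, -1),  |v_rel|² = 65
v_rel×d = (8)·(3) − (-1)·(19) = 43
since m = R²·65 − 43²:  R² = (1849 + 3416) / 65 = 81
R = √81 = 9  ⇒  r_B = 9 − 7 = 2

rB=2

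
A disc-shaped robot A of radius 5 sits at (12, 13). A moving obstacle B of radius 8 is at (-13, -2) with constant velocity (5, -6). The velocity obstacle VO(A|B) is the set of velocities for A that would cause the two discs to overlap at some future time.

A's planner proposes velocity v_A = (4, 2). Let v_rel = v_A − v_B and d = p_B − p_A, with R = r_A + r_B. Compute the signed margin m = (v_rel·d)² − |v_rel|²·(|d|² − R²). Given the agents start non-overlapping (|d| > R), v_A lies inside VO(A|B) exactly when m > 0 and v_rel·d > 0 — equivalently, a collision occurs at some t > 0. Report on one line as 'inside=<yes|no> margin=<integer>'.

d = (-25, -15),  |d|² = 850;  R = 5+8 = 13,  c = 850−13² = 681
v_rel = (-1, 8),  |v_rel|² = 65;  v_rel·d = (-1)·(-25) + (8)·(-15) = -95
65·t² + 190·t + 681 = 0  ⇒  m = (-95)² − 65·681 = -35240
m = -35240 < 0,  v_rel·d = -95 < 0  ⇒  outside

inside=no margin=-35240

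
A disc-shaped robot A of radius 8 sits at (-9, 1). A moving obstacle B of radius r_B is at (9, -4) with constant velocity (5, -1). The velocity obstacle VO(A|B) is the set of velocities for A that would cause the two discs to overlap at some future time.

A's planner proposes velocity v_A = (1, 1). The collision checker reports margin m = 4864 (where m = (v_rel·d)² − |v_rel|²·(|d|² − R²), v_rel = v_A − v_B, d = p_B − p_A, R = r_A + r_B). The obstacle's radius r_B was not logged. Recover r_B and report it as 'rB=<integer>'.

m = 4864
d = (18, -5);  v_rel = (-4, 2),  |v_rel|² = 20
v_rel×d = (-4)·(-5) − (2)·(18) = -16
since m = R²·20 − (-16)²:  R² = (256 + 4864) / 20 = 256
R = √256 = 16  ⇒  r_B = 16 − 8 = 8

rB=8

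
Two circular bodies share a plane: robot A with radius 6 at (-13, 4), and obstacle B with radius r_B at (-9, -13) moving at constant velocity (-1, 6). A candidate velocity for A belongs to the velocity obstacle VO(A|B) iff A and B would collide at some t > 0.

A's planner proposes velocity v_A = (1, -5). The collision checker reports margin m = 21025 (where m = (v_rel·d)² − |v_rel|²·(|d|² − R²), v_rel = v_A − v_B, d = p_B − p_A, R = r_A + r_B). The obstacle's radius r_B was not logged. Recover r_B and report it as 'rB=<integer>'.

m = 21025
d = (4, -17);  v_rel = (2, -11),  |v_rel|² = 125
v_rel×d = (2)·(-17) − (-11)·(4) = 10
since m = R²·125 − 10²:  R² = (100 + 21025) / 125 = 169
R = √169 = 13  ⇒  r_B = 13 − 6 = 7

rB=7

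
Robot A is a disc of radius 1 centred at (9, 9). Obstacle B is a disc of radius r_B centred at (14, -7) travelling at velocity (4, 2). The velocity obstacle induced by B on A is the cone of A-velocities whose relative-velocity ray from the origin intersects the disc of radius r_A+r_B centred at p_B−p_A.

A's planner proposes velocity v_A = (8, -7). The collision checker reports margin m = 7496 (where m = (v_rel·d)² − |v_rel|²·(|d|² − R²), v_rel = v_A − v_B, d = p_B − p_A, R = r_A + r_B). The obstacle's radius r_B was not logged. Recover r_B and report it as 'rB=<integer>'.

m = 7496
d = (5, -16);  v_rel = (4, -9),  |v_rel|² = 97
v_rel×d = (4)·(-16) − (-9)·(5) = -19
since m = R²·97 − (-19)²:  R² = (361 + 7496) / 97 = 81
R = √81 = 9  ⇒  r_B = 9 − 1 = 8

rB=8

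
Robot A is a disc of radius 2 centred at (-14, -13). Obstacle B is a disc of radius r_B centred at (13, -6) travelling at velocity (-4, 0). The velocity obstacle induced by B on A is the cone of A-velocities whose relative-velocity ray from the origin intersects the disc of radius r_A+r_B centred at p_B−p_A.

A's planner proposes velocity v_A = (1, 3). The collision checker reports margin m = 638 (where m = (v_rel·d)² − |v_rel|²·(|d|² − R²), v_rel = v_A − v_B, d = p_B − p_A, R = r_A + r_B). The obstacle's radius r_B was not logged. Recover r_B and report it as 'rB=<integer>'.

m = 638
d = (27, 7);  v_rel = (5, 3),  |v_rel|² = 34
v_rel×d = (5)·(7) − (3)·(27) = -46
since m = R²·34 − (-46)²:  R² = (2116 + 638) / 34 = 81
R = √81 = 9  ⇒  r_B = 9 − 2 = 7

rB=7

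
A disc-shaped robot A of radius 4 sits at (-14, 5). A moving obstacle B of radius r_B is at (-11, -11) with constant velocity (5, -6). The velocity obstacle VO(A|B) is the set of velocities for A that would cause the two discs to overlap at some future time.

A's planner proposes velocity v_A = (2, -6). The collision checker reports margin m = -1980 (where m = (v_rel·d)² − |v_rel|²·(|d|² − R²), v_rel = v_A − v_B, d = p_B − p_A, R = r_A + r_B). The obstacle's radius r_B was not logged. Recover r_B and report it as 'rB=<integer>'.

m = -1980
d = (3, -16);  v_rel = (-3, 0),  |v_rel|² = 9
v_rel×d = (-3)·(-16) − (0)·(3) = 48
since m = R²·9 − 48²:  R² = (2304 + -1980) / 9 = 36
R = √36 = 6  ⇒  r_B = 6 − 4 = 2

rB=2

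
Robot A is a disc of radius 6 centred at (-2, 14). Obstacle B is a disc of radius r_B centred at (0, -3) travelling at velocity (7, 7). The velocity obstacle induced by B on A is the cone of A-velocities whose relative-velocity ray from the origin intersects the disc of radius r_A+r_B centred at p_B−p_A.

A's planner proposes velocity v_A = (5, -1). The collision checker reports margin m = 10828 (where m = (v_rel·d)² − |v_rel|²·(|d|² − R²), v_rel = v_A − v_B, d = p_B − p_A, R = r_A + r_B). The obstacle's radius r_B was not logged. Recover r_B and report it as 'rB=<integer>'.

m = 10828
d = (2, -17);  v_rel = (-2, -8),  |v_rel|² = 68
v_rel×d = (-2)·(-17) − (-8)·(2) = 50
since m = R²·68 − 50²:  R² = (2500 + 10828) / 68 = 196
R = √196 = 14  ⇒  r_B = 14 − 6 = 8

rB=8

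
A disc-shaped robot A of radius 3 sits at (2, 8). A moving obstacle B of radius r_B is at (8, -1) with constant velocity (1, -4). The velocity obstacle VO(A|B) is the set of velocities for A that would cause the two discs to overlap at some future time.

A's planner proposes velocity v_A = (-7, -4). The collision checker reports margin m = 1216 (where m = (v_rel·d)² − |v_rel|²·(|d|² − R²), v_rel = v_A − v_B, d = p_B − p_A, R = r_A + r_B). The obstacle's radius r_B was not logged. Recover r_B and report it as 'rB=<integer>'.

m = 1216
d = (6, -9);  v_rel = (-8, 0),  |v_rel|² = 64
v_rel×d = (-8)·(-9) − (0)·(6) = 72
since m = R²·64 − 72²:  R² = (5184 + 1216) / 64 = 100
R = √100 = 10  ⇒  r_B = 10 − 3 = 7

rB=7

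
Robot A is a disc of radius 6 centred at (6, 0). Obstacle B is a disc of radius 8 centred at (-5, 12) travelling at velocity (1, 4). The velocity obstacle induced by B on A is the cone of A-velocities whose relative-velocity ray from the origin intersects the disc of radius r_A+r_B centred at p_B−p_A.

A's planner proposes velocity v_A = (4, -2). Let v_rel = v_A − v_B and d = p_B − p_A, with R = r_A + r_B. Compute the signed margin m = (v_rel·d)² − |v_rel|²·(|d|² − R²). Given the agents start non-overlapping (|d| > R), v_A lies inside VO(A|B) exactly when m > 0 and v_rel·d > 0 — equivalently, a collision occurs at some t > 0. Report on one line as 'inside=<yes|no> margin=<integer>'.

d = (-11, 12),  |d|² = 265;  R = 6+8 = 14,  c = 265−14² = 69
v_rel = (3, -6),  |v_rel|² = 45;  v_rel·d = (3)·(-11) + (-6)·(12) = -105
45·t² + 210·t + 69 = 0  ⇒  m = (-105)² − 45·69 = 7920
m = 7920 > 0,  v_rel·d = -105 < 0  ⇒  outside

inside=no margin=7920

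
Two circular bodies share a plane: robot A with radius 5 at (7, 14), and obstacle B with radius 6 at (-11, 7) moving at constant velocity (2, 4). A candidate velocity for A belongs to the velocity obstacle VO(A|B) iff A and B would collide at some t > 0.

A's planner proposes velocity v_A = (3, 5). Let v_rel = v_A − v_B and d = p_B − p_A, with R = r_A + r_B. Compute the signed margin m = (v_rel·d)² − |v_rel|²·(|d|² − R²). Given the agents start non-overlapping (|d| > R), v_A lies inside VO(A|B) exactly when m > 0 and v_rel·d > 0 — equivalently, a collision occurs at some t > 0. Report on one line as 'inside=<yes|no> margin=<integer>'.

d = (-18, -7),  |d|² = 373;  R = 5+6 = 11,  c = 373−11² = 252
v_rel = (1, 1),  |v_rel|² = 2;  v_rel·d = (1)·(-18) + (1)·(-7) = -25
2·t² + 50·t + 252 = 0  ⇒  m = (-25)² − 2·252 = 121
m = 121 > 0,  v_rel·d = -25 < 0  ⇒  outside

inside=no margin=121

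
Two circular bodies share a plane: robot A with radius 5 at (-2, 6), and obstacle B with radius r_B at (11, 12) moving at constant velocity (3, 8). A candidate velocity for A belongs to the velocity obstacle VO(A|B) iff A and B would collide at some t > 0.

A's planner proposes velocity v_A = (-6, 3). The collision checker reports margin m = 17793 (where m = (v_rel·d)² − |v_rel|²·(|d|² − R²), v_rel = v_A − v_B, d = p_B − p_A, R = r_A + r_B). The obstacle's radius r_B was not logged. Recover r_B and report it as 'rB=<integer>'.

m = 17793
d = (13, 6);  v_rel = (-9, -5),  |v_rel|² = 106
v_rel×d = (-9)·(6) − (-5)·(13) = 11
since m = R²·106 − 11²:  R² = (121 + 17793) / 106 = 169
R = √169 = 13  ⇒  r_B = 13 − 5 = 8

rB=8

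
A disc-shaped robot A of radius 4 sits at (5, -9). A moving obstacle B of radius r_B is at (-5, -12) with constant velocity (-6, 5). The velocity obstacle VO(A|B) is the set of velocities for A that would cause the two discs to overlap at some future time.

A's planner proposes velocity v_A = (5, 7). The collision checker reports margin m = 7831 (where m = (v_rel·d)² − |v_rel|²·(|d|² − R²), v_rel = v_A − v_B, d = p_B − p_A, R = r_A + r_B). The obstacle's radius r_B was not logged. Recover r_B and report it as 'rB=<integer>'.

m = 7831
d = (-10, -3);  v_rel = (11, 2),  |v_rel|² = 125
v_rel×d = (11)·(-3) − (2)·(-10) = -13
since m = R²·125 − (-13)²:  R² = (169 + 7831) / 125 = 64
R = √64 = 8  ⇒  r_B = 8 − 4 = 4

rB=4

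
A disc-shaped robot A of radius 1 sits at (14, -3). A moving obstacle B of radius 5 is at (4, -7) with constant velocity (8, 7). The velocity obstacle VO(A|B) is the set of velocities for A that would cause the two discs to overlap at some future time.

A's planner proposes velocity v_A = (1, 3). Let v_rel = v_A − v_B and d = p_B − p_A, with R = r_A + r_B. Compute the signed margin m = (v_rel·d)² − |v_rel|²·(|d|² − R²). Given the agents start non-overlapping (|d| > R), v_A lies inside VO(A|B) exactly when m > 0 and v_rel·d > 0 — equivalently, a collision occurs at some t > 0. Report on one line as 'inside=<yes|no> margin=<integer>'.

d = (-10, -4),  |d|² = 116;  R = 1+5 = 6,  c = 116−6² = 80
v_rel = (-7, -4),  |v_rel|² = 65;  v_rel·d = (-7)·(-10) + (-4)·(-4) = 86
65·t² − 172·t + 80 = 0  ⇒  m = 86² − 65·80 = 2196
m = 2196 > 0,  v_rel·d = 86 > 0  ⇒  inside

inside=yes margin=2196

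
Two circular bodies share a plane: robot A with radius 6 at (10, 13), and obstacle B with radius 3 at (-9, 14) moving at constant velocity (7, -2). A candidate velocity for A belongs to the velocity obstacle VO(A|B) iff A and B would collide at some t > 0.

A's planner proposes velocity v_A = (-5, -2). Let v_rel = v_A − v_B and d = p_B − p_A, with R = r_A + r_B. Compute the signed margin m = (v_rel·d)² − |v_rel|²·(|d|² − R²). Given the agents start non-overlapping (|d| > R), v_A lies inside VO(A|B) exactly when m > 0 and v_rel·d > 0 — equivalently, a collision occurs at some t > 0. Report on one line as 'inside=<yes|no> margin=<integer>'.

d = (-19, 1),  |d|² = 362;  R = 6+3 = 9,  c = 362−9² = 281
v_rel = (-12, 0),  |v_rel|² = 144;  v_rel·d = (-12)·(-19) + (0)·(1) = 228
144·t² − 456·t + 281 = 0  ⇒  m = 228² − 144·281 = 11520
m = 11520 > 0,  v_rel·d = 228 > 0  ⇒  inside

inside=yes margin=11520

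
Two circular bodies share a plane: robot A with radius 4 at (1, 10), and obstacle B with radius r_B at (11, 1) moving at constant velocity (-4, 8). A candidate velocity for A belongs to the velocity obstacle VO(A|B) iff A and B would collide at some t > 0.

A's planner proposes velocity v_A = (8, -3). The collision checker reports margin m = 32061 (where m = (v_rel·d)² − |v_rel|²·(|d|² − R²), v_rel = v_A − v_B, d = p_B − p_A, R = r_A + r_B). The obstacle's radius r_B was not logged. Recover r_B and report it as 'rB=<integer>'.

m = 32061
d = (10, -9);  v_rel = (12, -11),  |v_rel|² = 265
v_rel×d = (12)·(-9) − (-11)·(10) = 2
since m = R²·265 − 2²:  R² = (4 + 32061) / 265 = 121
R = √121 = 11  ⇒  r_B = 11 − 4 = 7

rB=7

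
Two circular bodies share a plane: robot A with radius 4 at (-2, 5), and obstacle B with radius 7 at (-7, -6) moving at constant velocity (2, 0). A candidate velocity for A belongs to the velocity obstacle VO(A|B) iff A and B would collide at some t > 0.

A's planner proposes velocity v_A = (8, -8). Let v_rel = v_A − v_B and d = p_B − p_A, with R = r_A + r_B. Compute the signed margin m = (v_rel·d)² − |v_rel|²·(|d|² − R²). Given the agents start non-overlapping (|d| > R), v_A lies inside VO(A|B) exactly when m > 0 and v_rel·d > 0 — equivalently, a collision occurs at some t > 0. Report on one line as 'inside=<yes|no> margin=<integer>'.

d = (-5, -11),  |d|² = 146;  R = 4+7 = 11,  c = 146−11² = 25
v_rel = (6, -8),  |v_rel|² = 100;  v_rel·d = (6)·(-5) + (-8)·(-11) = 58
100·t² − 116·t + 25 = 0  ⇒  m = 58² − 100·25 = 864
m = 864 > 0,  v_rel·d = 58 > 0  ⇒  inside

inside=yes margin=864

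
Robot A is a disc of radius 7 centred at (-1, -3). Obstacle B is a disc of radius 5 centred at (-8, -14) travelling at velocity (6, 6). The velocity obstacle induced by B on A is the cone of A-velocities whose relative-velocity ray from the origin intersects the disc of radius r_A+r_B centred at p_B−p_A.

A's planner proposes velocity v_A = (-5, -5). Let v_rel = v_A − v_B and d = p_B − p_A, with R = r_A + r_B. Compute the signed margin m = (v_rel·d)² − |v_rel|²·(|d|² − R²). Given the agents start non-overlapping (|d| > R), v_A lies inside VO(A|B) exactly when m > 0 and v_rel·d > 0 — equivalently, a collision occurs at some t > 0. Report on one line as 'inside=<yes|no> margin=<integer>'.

d = (-7, -11),  |d|² = 170;  R = 7+5 = 12,  c = 170−12² = 26
v_rel = (-11, -11),  |v_rel|² = 242;  v_rel·d = (-11)·(-7) + (-11)·(-11) = 198
242·t² − 396·t + 26 = 0  ⇒  m = 198² − 242·26 = 32912
m = 32912 > 0,  v_rel·d = 198 > 0  ⇒  inside

inside=yes margin=32912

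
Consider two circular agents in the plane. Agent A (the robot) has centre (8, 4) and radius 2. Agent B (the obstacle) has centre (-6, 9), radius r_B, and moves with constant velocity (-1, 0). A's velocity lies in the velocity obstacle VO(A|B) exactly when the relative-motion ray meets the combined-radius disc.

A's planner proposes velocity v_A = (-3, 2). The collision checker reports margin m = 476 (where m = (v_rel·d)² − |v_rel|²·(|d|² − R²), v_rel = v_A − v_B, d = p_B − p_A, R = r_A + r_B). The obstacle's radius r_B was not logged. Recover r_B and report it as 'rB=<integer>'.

m = 476
d = (-14, 5);  v_rel = (-2, 2),  |v_rel|² = 8
v_rel×d = (-2)·(5) − (2)·(-14) = 18
since m = R²·8 − 18²:  R² = (324 + 476) / 8 = 100
R = √100 = 10  ⇒  r_B = 10 − 2 = 8

rB=8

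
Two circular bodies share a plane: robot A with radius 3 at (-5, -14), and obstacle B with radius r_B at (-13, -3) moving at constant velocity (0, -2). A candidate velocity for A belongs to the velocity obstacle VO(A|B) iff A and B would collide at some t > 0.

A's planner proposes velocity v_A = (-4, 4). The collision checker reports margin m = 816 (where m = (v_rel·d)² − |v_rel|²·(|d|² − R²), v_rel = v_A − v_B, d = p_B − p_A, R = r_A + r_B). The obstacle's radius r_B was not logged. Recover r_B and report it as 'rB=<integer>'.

m = 816
d = (-8, 11);  v_rel = (-4, 6),  |v_rel|² = 52
v_rel×d = (-4)·(11) − (6)·(-8) = 4
since m = R²·52 − 4²:  R² = (16 + 816) / 52 = 16
R = √16 = 4  ⇒  r_B = 4 − 3 = 1

rB=1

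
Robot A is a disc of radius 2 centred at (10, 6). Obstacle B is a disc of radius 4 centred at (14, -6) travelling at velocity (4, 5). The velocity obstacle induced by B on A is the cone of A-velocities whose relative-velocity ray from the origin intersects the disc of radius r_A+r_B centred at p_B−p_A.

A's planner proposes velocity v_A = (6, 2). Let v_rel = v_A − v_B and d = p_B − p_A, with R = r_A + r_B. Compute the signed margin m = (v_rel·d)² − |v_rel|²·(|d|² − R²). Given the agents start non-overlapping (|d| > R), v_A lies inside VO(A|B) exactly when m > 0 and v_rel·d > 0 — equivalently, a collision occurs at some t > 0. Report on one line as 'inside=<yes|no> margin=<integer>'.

d = (4, -12),  |d|² = 160;  R = 2+4 = 6,  c = 160−6² = 124
v_rel = (2, -3),  |v_rel|² = 13;  v_rel·d = (2)·(4) + (-3)·(-12) = 44
13·t² − 88·t + 124 = 0  ⇒  m = 44² − 13·124 = 324
m = 324 > 0,  v_rel·d = 44 > 0  ⇒  inside

inside=yes margin=324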